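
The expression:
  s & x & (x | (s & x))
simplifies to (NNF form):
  s & x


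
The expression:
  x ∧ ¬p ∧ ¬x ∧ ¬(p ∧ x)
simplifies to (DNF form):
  False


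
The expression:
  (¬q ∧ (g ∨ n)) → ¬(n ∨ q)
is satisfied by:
  {q: True, n: False}
  {n: False, q: False}
  {n: True, q: True}


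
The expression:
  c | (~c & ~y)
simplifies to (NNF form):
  c | ~y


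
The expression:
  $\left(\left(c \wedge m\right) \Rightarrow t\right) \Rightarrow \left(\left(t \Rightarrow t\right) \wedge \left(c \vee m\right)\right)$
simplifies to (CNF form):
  $c \vee m$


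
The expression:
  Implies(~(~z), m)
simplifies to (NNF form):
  m | ~z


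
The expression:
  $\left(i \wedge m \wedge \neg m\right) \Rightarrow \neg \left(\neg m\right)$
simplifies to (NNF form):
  $\text{True}$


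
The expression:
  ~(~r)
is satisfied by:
  {r: True}


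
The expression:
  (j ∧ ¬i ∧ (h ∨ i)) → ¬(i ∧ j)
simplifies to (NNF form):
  True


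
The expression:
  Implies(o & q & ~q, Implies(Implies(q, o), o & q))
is always true.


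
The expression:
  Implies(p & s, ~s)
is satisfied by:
  {s: False, p: False}
  {p: True, s: False}
  {s: True, p: False}


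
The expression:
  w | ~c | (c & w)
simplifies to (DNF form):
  w | ~c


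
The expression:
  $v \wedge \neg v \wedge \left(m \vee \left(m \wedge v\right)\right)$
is never true.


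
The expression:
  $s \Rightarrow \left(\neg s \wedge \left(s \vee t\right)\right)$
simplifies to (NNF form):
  $\neg s$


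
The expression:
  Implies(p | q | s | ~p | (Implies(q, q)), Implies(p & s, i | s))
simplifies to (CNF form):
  True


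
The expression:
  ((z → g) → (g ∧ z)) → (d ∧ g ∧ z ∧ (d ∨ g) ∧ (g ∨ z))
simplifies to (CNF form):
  (d ∨ ¬z) ∧ (g ∨ ¬z)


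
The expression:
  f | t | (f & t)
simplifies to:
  f | t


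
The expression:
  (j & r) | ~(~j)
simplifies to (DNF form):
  j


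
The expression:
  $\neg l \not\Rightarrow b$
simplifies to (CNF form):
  $\neg b \wedge \neg l$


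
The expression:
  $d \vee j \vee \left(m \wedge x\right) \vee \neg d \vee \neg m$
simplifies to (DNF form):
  $\text{True}$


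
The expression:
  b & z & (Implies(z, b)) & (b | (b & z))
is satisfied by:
  {z: True, b: True}


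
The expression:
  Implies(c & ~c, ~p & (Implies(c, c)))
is always true.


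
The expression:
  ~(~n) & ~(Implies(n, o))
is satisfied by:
  {n: True, o: False}


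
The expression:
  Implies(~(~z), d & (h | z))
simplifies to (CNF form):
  d | ~z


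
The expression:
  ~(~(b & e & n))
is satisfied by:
  {e: True, b: True, n: True}


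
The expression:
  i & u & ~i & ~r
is never true.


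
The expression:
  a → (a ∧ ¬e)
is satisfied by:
  {e: False, a: False}
  {a: True, e: False}
  {e: True, a: False}


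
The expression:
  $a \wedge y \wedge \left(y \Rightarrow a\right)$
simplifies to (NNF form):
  $a \wedge y$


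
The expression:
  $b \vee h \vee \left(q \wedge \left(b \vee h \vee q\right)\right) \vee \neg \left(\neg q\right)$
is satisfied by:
  {b: True, q: True, h: True}
  {b: True, q: True, h: False}
  {b: True, h: True, q: False}
  {b: True, h: False, q: False}
  {q: True, h: True, b: False}
  {q: True, h: False, b: False}
  {h: True, q: False, b: False}


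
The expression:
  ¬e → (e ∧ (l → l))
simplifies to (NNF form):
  e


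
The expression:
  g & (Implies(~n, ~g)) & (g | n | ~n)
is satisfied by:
  {g: True, n: True}


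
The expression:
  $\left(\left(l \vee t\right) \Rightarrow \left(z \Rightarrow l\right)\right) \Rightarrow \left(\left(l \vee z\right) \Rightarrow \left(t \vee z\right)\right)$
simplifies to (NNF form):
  $t \vee z \vee \neg l$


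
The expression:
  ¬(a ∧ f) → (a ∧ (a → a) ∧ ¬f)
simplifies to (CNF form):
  a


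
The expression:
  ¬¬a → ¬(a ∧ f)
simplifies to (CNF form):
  ¬a ∨ ¬f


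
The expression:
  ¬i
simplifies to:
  ¬i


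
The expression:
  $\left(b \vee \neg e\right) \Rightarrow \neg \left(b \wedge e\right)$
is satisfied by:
  {e: False, b: False}
  {b: True, e: False}
  {e: True, b: False}


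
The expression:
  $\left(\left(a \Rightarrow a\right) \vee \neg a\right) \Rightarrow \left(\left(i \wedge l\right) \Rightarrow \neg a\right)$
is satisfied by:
  {l: False, a: False, i: False}
  {i: True, l: False, a: False}
  {a: True, l: False, i: False}
  {i: True, a: True, l: False}
  {l: True, i: False, a: False}
  {i: True, l: True, a: False}
  {a: True, l: True, i: False}


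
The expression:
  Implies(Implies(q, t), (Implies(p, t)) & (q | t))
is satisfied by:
  {t: True, q: True}
  {t: True, q: False}
  {q: True, t: False}


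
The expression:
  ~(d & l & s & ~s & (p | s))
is always true.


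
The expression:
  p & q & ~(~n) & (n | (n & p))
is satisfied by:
  {p: True, q: True, n: True}


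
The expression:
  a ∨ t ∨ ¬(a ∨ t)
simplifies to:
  True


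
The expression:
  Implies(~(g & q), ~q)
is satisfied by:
  {g: True, q: False}
  {q: False, g: False}
  {q: True, g: True}


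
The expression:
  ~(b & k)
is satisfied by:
  {k: False, b: False}
  {b: True, k: False}
  {k: True, b: False}


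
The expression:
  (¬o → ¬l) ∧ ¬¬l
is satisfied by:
  {o: True, l: True}


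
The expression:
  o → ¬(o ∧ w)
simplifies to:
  ¬o ∨ ¬w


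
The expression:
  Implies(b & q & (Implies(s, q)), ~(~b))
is always true.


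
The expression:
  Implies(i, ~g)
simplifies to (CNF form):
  ~g | ~i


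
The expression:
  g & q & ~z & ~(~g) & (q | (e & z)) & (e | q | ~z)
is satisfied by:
  {g: True, q: True, z: False}


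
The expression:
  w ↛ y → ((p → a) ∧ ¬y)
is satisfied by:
  {a: True, y: True, p: False, w: False}
  {a: True, p: False, y: False, w: False}
  {y: True, a: False, p: False, w: False}
  {a: False, p: False, y: False, w: False}
  {w: True, a: True, y: True, p: False}
  {w: True, a: True, p: False, y: False}
  {w: True, y: True, a: False, p: False}
  {w: True, a: False, p: False, y: False}
  {a: True, p: True, y: True, w: False}
  {a: True, p: True, w: False, y: False}
  {p: True, y: True, w: False, a: False}
  {p: True, w: False, y: False, a: False}
  {a: True, p: True, w: True, y: True}
  {a: True, p: True, w: True, y: False}
  {p: True, w: True, y: True, a: False}


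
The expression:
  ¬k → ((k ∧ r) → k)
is always true.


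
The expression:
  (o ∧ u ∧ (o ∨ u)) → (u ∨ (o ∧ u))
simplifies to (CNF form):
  True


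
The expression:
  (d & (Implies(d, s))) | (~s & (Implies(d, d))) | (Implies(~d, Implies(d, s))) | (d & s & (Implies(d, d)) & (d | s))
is always true.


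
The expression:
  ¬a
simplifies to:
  ¬a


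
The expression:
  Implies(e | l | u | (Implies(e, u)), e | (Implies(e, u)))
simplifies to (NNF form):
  True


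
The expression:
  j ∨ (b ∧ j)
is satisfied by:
  {j: True}


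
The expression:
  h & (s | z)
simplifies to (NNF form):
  h & (s | z)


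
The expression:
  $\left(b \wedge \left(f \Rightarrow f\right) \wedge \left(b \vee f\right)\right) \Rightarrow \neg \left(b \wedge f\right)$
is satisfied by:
  {b: False, f: False}
  {f: True, b: False}
  {b: True, f: False}


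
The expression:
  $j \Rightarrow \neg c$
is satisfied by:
  {c: False, j: False}
  {j: True, c: False}
  {c: True, j: False}


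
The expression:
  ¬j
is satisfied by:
  {j: False}


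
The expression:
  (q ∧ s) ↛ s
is never true.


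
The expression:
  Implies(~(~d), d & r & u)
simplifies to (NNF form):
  ~d | (r & u)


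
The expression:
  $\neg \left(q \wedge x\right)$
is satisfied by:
  {q: False, x: False}
  {x: True, q: False}
  {q: True, x: False}


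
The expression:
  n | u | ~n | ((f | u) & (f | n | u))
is always true.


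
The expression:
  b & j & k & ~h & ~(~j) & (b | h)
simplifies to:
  b & j & k & ~h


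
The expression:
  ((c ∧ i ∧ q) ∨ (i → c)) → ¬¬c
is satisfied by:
  {i: True, c: True}
  {i: True, c: False}
  {c: True, i: False}


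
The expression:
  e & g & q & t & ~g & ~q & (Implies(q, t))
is never true.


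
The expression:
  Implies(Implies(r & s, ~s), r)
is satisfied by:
  {r: True}


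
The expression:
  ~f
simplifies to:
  ~f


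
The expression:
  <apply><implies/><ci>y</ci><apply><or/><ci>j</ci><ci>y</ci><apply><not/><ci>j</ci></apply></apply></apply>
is always true.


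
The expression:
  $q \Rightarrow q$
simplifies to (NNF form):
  $\text{True}$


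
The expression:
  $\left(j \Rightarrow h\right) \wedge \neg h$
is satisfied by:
  {h: False, j: False}


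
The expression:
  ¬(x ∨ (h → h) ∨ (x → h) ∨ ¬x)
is never true.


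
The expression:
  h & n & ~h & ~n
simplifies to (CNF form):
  False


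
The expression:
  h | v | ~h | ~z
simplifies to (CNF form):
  True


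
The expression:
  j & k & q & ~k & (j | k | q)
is never true.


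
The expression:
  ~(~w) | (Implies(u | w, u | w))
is always true.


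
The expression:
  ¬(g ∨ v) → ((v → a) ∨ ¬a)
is always true.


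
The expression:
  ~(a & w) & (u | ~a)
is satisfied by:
  {u: True, a: False, w: False}
  {u: False, a: False, w: False}
  {w: True, u: True, a: False}
  {w: True, u: False, a: False}
  {a: True, u: True, w: False}


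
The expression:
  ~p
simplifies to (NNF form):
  ~p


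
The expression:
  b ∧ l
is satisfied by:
  {b: True, l: True}


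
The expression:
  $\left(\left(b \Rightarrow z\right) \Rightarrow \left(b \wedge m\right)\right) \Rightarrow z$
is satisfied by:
  {z: True, b: False}
  {b: False, z: False}
  {b: True, z: True}


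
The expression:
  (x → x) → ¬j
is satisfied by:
  {j: False}


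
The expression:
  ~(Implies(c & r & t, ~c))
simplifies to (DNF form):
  c & r & t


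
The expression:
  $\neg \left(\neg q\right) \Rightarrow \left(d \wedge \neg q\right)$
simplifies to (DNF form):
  $\neg q$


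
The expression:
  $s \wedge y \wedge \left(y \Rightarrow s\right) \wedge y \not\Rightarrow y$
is never true.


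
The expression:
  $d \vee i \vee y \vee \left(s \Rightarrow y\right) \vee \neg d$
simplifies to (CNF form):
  $\text{True}$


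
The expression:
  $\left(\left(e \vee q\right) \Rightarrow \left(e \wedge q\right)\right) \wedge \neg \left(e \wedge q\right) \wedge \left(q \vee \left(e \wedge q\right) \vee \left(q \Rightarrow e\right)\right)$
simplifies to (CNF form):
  $\neg e \wedge \neg q$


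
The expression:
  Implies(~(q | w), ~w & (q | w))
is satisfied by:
  {q: True, w: True}
  {q: True, w: False}
  {w: True, q: False}


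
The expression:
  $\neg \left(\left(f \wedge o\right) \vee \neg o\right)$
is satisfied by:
  {o: True, f: False}


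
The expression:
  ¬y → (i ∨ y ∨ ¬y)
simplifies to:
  True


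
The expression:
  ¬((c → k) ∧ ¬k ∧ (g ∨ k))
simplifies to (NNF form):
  c ∨ k ∨ ¬g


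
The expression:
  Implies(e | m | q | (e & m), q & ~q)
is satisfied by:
  {q: False, e: False, m: False}


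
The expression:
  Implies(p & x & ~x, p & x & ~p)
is always true.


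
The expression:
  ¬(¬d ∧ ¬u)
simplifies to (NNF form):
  d ∨ u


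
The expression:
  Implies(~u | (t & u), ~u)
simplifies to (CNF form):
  ~t | ~u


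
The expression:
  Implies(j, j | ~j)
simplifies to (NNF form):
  True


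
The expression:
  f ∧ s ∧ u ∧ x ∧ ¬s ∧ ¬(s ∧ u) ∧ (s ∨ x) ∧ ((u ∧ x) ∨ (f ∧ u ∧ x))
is never true.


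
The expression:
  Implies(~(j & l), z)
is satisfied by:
  {z: True, l: True, j: True}
  {z: True, l: True, j: False}
  {z: True, j: True, l: False}
  {z: True, j: False, l: False}
  {l: True, j: True, z: False}


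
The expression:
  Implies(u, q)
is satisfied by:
  {q: True, u: False}
  {u: False, q: False}
  {u: True, q: True}


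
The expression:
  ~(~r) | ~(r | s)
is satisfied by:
  {r: True, s: False}
  {s: False, r: False}
  {s: True, r: True}


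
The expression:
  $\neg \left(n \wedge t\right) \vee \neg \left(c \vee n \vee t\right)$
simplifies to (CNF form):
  $\neg n \vee \neg t$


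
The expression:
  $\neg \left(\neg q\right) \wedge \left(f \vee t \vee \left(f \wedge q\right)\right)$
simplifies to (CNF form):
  $q \wedge \left(f \vee t\right)$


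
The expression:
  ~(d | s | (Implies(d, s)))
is never true.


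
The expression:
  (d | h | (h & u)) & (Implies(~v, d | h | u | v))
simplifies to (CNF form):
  d | h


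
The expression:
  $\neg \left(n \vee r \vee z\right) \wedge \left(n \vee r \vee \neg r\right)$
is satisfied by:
  {n: False, r: False, z: False}


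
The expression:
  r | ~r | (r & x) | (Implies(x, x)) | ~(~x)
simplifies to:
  True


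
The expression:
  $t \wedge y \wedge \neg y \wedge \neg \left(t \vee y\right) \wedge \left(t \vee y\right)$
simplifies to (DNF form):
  $\text{False}$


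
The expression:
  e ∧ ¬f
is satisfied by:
  {e: True, f: False}


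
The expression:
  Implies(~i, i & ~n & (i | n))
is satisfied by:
  {i: True}


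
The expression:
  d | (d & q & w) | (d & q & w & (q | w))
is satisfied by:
  {d: True}


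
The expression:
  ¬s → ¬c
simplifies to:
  s ∨ ¬c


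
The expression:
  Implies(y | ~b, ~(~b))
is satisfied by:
  {b: True}


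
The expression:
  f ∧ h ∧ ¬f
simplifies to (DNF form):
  False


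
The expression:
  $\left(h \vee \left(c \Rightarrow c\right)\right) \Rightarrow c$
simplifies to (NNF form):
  $c$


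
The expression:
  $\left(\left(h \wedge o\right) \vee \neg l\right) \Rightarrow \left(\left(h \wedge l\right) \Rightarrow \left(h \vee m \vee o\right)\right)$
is always true.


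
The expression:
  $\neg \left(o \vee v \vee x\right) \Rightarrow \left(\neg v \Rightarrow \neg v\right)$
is always true.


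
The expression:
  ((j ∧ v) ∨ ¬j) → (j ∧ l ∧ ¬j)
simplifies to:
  j ∧ ¬v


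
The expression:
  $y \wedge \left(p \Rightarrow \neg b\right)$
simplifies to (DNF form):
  $\left(y \wedge \neg b\right) \vee \left(y \wedge \neg p\right)$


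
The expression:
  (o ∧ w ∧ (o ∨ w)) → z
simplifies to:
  z ∨ ¬o ∨ ¬w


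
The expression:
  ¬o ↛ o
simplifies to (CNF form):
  True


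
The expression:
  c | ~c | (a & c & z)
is always true.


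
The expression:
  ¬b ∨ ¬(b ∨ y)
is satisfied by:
  {b: False}


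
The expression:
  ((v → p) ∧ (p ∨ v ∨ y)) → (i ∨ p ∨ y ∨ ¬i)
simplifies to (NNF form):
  True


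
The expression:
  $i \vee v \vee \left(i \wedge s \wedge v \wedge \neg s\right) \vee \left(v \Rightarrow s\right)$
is always true.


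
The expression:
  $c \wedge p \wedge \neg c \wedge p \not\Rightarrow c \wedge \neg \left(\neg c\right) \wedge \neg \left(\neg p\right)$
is never true.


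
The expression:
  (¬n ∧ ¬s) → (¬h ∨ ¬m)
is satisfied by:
  {s: True, n: True, h: False, m: False}
  {s: True, h: False, m: False, n: False}
  {n: True, h: False, m: False, s: False}
  {n: False, h: False, m: False, s: False}
  {s: True, m: True, n: True, h: False}
  {s: True, m: True, n: False, h: False}
  {m: True, n: True, s: False, h: False}
  {m: True, s: False, h: False, n: False}
  {n: True, s: True, h: True, m: False}
  {s: True, h: True, n: False, m: False}
  {n: True, h: True, s: False, m: False}
  {h: True, s: False, m: False, n: False}
  {s: True, m: True, h: True, n: True}
  {s: True, m: True, h: True, n: False}
  {m: True, h: True, n: True, s: False}


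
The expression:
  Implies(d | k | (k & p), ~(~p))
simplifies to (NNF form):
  p | (~d & ~k)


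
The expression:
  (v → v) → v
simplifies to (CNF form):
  v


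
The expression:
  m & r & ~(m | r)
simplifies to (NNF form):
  False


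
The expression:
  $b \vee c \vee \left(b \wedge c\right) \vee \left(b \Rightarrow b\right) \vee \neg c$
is always true.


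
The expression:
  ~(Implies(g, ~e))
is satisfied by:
  {e: True, g: True}


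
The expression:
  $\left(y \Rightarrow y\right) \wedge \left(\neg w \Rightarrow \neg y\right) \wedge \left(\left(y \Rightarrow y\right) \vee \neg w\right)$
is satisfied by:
  {w: True, y: False}
  {y: False, w: False}
  {y: True, w: True}


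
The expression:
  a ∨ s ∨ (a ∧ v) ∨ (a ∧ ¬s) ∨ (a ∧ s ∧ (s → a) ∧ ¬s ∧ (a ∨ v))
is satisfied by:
  {a: True, s: True}
  {a: True, s: False}
  {s: True, a: False}


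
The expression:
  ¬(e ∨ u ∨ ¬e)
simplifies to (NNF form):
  False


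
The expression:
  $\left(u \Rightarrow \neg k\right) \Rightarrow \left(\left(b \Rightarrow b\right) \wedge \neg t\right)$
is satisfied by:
  {k: True, u: True, t: False}
  {k: True, u: False, t: False}
  {u: True, k: False, t: False}
  {k: False, u: False, t: False}
  {k: True, t: True, u: True}


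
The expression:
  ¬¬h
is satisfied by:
  {h: True}


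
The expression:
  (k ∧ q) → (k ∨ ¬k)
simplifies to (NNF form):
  True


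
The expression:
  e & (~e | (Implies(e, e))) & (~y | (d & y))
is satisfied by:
  {e: True, d: True, y: False}
  {e: True, y: False, d: False}
  {e: True, d: True, y: True}


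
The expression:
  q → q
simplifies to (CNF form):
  True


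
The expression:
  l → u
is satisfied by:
  {u: True, l: False}
  {l: False, u: False}
  {l: True, u: True}


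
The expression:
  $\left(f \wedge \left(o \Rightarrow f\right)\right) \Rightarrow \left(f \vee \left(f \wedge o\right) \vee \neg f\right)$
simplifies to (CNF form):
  $\text{True}$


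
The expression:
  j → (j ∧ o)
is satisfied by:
  {o: True, j: False}
  {j: False, o: False}
  {j: True, o: True}


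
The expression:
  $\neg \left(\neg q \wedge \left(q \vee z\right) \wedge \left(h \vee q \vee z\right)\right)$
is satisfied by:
  {q: True, z: False}
  {z: False, q: False}
  {z: True, q: True}


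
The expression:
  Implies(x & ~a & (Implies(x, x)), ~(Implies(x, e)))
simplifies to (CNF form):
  a | ~e | ~x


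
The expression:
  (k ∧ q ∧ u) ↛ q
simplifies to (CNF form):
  False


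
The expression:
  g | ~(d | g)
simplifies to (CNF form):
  g | ~d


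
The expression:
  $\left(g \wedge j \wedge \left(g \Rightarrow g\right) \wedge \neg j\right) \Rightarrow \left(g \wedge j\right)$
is always true.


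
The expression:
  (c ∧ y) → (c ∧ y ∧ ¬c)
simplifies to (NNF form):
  ¬c ∨ ¬y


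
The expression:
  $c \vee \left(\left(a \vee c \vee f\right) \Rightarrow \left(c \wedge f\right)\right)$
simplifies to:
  $c \vee \left(\neg a \wedge \neg f\right)$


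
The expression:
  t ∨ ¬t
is always true.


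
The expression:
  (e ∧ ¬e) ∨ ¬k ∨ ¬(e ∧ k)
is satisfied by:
  {k: False, e: False}
  {e: True, k: False}
  {k: True, e: False}


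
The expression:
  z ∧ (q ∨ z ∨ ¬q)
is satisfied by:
  {z: True}


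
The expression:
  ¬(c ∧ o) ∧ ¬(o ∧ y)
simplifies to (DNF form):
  (¬c ∧ ¬y) ∨ ¬o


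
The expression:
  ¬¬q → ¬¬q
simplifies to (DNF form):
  True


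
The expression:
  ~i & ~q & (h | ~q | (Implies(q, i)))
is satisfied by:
  {q: False, i: False}


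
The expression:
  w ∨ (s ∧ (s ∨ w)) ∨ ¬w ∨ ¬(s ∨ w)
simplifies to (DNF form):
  True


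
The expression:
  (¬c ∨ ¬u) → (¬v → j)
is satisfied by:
  {v: True, c: True, j: True, u: True}
  {v: True, c: True, j: True, u: False}
  {v: True, j: True, u: True, c: False}
  {v: True, j: True, u: False, c: False}
  {v: True, c: True, u: True, j: False}
  {v: True, c: True, u: False, j: False}
  {v: True, u: True, j: False, c: False}
  {v: True, u: False, j: False, c: False}
  {c: True, j: True, u: True, v: False}
  {c: True, j: True, u: False, v: False}
  {j: True, u: True, v: False, c: False}
  {j: True, v: False, u: False, c: False}
  {c: True, u: True, v: False, j: False}


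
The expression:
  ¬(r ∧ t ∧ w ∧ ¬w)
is always true.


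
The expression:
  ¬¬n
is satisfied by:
  {n: True}


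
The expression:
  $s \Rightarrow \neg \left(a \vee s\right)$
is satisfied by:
  {s: False}


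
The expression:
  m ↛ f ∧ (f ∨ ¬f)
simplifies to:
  m ∧ ¬f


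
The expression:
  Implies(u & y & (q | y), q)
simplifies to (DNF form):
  q | ~u | ~y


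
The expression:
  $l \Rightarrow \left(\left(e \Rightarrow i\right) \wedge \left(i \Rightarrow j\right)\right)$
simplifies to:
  $\left(i \wedge j\right) \vee \left(\neg e \wedge \neg i\right) \vee \neg l$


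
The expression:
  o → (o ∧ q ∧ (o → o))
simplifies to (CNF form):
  q ∨ ¬o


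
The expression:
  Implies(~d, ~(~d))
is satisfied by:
  {d: True}


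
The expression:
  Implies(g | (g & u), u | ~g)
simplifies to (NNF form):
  u | ~g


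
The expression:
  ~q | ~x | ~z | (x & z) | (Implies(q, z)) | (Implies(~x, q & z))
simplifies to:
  True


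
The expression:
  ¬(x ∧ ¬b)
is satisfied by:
  {b: True, x: False}
  {x: False, b: False}
  {x: True, b: True}


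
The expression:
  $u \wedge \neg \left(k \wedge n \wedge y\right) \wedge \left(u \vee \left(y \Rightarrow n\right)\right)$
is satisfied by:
  {u: True, k: False, y: False, n: False}
  {u: True, n: True, k: False, y: False}
  {u: True, y: True, k: False, n: False}
  {u: True, n: True, y: True, k: False}
  {u: True, k: True, y: False, n: False}
  {u: True, n: True, k: True, y: False}
  {u: True, y: True, k: True, n: False}


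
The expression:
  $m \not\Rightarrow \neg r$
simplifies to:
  $m \wedge r$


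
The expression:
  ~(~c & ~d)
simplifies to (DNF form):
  c | d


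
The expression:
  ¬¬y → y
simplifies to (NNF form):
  True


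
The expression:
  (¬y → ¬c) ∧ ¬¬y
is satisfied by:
  {y: True}


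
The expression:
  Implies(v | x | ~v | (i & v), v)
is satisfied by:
  {v: True}


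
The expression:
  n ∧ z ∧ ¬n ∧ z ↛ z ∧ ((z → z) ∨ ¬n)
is never true.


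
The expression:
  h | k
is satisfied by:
  {k: True, h: True}
  {k: True, h: False}
  {h: True, k: False}


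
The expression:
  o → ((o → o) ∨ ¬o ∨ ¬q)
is always true.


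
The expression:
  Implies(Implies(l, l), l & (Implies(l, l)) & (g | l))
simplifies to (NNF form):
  l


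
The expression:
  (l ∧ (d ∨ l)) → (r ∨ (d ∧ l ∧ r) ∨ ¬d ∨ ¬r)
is always true.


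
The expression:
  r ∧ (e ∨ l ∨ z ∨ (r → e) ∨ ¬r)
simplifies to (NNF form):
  r ∧ (e ∨ l ∨ z)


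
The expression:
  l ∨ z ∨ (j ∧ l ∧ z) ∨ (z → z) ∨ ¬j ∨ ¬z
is always true.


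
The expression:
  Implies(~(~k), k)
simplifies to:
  True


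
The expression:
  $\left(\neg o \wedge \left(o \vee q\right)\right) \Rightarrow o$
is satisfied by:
  {o: True, q: False}
  {q: False, o: False}
  {q: True, o: True}


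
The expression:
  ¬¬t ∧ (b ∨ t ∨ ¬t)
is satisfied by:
  {t: True}


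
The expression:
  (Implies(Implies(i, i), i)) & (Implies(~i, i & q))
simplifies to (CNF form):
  i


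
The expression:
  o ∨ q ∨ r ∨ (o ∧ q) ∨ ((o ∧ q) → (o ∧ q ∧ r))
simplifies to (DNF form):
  True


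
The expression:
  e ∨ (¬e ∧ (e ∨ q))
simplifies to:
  e ∨ q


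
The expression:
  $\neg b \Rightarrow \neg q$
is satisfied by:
  {b: True, q: False}
  {q: False, b: False}
  {q: True, b: True}


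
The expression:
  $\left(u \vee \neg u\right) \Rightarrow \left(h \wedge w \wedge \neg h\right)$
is never true.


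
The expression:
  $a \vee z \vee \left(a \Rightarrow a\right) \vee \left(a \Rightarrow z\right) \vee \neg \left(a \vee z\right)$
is always true.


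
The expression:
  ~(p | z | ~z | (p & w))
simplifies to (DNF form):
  False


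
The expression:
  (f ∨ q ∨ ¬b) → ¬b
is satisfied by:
  {q: False, b: False, f: False}
  {f: True, q: False, b: False}
  {q: True, f: False, b: False}
  {f: True, q: True, b: False}
  {b: True, f: False, q: False}


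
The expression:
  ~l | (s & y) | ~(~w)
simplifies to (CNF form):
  (s | w | ~l) & (w | y | ~l)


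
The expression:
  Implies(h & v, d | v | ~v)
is always true.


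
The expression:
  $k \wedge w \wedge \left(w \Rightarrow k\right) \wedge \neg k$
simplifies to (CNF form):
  $\text{False}$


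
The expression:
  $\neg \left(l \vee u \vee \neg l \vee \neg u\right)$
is never true.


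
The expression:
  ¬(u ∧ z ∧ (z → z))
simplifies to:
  ¬u ∨ ¬z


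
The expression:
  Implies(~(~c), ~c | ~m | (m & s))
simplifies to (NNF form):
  s | ~c | ~m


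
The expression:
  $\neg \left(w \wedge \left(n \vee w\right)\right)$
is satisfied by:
  {w: False}


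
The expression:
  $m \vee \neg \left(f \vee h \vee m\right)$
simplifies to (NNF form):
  $m \vee \left(\neg f \wedge \neg h\right)$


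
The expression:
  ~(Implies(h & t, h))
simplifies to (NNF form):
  False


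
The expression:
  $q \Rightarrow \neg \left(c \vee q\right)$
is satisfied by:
  {q: False}


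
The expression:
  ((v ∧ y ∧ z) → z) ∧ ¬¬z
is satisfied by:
  {z: True}


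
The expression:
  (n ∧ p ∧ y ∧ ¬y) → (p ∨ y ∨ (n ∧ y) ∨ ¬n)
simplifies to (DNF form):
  True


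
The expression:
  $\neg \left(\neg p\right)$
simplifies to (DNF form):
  $p$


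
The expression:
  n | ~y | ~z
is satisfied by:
  {n: True, z: False, y: False}
  {z: False, y: False, n: False}
  {n: True, y: True, z: False}
  {y: True, z: False, n: False}
  {n: True, z: True, y: False}
  {z: True, n: False, y: False}
  {n: True, y: True, z: True}


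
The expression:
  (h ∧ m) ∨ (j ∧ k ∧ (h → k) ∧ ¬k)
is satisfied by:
  {h: True, m: True}


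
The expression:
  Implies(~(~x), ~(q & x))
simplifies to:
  ~q | ~x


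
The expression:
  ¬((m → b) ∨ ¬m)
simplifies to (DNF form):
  m ∧ ¬b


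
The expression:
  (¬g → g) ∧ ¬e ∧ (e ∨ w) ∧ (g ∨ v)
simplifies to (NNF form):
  g ∧ w ∧ ¬e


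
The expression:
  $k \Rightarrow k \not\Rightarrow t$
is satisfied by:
  {k: False, t: False}
  {t: True, k: False}
  {k: True, t: False}


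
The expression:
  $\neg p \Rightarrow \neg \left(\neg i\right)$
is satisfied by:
  {i: True, p: True}
  {i: True, p: False}
  {p: True, i: False}


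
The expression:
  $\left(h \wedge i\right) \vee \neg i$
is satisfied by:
  {h: True, i: False}
  {i: False, h: False}
  {i: True, h: True}


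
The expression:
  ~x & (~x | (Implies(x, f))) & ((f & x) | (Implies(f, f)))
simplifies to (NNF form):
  ~x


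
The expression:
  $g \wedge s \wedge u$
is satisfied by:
  {u: True, s: True, g: True}


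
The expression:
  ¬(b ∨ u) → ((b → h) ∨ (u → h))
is always true.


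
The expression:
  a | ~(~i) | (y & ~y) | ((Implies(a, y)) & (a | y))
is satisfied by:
  {i: True, a: True, y: True}
  {i: True, a: True, y: False}
  {i: True, y: True, a: False}
  {i: True, y: False, a: False}
  {a: True, y: True, i: False}
  {a: True, y: False, i: False}
  {y: True, a: False, i: False}


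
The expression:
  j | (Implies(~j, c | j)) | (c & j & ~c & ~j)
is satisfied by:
  {c: True, j: True}
  {c: True, j: False}
  {j: True, c: False}


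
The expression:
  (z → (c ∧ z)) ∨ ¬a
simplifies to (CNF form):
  c ∨ ¬a ∨ ¬z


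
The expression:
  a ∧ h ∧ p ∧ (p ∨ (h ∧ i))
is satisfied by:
  {a: True, p: True, h: True}


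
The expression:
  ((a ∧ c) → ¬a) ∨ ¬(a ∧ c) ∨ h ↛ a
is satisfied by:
  {c: False, a: False}
  {a: True, c: False}
  {c: True, a: False}


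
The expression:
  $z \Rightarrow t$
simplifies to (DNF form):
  $t \vee \neg z$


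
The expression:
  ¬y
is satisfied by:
  {y: False}


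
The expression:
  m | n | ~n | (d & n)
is always true.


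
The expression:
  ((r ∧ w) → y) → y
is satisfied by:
  {y: True, w: True, r: True}
  {y: True, w: True, r: False}
  {y: True, r: True, w: False}
  {y: True, r: False, w: False}
  {w: True, r: True, y: False}


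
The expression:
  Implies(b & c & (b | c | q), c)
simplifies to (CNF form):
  True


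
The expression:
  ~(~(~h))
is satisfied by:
  {h: False}


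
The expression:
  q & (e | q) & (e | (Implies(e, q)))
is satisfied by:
  {q: True}


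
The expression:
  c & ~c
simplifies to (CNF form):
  False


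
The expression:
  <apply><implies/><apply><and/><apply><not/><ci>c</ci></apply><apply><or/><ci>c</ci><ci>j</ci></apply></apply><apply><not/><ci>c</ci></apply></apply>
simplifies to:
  <true/>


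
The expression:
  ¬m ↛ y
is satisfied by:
  {y: True, m: False}
  {m: False, y: False}
  {m: True, y: True}


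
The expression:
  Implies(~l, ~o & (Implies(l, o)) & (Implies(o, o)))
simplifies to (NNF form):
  l | ~o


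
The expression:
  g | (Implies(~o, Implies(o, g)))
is always true.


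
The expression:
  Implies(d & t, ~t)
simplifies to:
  ~d | ~t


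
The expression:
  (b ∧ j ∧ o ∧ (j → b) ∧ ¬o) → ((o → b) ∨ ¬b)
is always true.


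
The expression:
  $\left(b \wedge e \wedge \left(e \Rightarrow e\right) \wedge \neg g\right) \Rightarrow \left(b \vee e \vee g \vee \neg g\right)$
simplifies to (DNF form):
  $\text{True}$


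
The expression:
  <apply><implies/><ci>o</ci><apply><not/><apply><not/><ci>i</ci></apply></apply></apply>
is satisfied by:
  {i: True, o: False}
  {o: False, i: False}
  {o: True, i: True}


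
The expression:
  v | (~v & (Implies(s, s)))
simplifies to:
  True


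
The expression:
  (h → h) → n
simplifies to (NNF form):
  n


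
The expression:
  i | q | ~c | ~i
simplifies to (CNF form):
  True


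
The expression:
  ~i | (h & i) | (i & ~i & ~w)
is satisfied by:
  {h: True, i: False}
  {i: False, h: False}
  {i: True, h: True}


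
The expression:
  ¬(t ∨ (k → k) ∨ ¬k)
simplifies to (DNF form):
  False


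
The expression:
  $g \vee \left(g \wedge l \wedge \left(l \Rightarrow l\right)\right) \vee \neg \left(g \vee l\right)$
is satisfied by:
  {g: True, l: False}
  {l: False, g: False}
  {l: True, g: True}


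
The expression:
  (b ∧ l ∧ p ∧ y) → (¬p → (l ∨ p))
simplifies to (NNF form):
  True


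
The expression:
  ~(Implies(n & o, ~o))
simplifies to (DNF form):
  n & o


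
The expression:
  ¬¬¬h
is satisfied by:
  {h: False}


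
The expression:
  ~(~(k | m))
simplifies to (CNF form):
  k | m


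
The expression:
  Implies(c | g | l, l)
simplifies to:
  l | (~c & ~g)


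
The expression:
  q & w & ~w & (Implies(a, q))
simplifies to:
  False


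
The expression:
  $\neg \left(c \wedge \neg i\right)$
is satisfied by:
  {i: True, c: False}
  {c: False, i: False}
  {c: True, i: True}


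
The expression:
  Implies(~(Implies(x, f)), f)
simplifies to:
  f | ~x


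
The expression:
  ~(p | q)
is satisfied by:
  {q: False, p: False}


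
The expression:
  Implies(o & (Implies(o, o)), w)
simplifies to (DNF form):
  w | ~o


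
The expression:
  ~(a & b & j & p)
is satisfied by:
  {p: False, a: False, b: False, j: False}
  {j: True, p: False, a: False, b: False}
  {b: True, p: False, a: False, j: False}
  {j: True, b: True, p: False, a: False}
  {a: True, j: False, p: False, b: False}
  {j: True, a: True, p: False, b: False}
  {b: True, a: True, j: False, p: False}
  {j: True, b: True, a: True, p: False}
  {p: True, b: False, a: False, j: False}
  {j: True, p: True, b: False, a: False}
  {b: True, p: True, j: False, a: False}
  {j: True, b: True, p: True, a: False}
  {a: True, p: True, b: False, j: False}
  {j: True, a: True, p: True, b: False}
  {b: True, a: True, p: True, j: False}


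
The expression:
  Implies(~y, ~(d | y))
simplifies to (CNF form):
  y | ~d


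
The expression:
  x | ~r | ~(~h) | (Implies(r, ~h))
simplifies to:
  True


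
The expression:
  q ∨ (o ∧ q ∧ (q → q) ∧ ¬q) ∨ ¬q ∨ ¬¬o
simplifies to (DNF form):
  True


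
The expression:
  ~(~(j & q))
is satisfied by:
  {j: True, q: True}


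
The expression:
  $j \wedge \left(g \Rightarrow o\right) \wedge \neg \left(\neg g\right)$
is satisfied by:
  {j: True, o: True, g: True}


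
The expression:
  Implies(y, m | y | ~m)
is always true.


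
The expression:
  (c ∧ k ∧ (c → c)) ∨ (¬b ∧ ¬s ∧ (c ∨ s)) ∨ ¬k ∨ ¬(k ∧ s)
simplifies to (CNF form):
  c ∨ ¬k ∨ ¬s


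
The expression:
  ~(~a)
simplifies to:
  a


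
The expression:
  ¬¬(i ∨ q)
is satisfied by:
  {i: True, q: True}
  {i: True, q: False}
  {q: True, i: False}


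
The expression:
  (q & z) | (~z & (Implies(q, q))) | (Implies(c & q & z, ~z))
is always true.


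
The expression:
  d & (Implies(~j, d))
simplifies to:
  d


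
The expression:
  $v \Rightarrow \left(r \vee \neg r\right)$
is always true.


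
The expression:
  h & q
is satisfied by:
  {h: True, q: True}


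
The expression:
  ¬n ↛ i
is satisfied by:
  {i: True, n: False}
  {n: False, i: False}
  {n: True, i: True}


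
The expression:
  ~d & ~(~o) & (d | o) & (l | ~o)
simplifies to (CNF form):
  l & o & ~d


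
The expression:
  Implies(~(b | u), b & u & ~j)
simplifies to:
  b | u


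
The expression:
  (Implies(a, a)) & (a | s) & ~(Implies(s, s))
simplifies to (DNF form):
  False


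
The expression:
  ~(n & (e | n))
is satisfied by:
  {n: False}


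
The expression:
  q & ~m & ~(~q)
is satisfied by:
  {q: True, m: False}


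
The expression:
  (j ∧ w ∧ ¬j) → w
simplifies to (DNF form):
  True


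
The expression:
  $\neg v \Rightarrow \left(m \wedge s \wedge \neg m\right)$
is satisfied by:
  {v: True}


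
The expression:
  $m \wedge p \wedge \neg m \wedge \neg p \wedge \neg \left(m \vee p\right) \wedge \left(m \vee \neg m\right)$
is never true.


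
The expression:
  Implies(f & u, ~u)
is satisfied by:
  {u: False, f: False}
  {f: True, u: False}
  {u: True, f: False}


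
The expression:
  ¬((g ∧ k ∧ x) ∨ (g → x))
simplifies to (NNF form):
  g ∧ ¬x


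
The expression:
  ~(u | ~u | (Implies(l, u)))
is never true.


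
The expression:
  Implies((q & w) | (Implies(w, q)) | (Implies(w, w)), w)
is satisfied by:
  {w: True}


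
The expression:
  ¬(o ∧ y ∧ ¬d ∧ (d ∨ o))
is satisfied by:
  {d: True, o: False, y: False}
  {o: False, y: False, d: False}
  {d: True, y: True, o: False}
  {y: True, o: False, d: False}
  {d: True, o: True, y: False}
  {o: True, d: False, y: False}
  {d: True, y: True, o: True}


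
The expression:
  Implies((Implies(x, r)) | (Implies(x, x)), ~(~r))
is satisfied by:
  {r: True}


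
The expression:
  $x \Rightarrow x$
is always true.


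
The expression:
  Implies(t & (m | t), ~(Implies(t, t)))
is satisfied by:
  {t: False}


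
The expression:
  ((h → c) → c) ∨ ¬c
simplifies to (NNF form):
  True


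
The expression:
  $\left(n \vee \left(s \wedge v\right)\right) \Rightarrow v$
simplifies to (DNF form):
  $v \vee \neg n$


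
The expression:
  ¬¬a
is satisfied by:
  {a: True}


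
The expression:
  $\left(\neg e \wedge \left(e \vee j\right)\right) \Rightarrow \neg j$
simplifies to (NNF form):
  $e \vee \neg j$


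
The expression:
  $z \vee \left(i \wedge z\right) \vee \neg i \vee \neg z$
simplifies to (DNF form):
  $\text{True}$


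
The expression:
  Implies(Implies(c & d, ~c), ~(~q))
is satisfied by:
  {d: True, q: True, c: True}
  {d: True, q: True, c: False}
  {q: True, c: True, d: False}
  {q: True, c: False, d: False}
  {d: True, c: True, q: False}


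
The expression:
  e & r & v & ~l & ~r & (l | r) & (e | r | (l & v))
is never true.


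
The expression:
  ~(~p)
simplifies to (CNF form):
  p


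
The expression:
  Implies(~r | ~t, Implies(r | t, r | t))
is always true.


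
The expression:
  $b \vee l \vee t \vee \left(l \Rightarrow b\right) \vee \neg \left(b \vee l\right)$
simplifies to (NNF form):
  $\text{True}$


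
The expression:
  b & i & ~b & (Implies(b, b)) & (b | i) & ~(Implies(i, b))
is never true.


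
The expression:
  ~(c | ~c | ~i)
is never true.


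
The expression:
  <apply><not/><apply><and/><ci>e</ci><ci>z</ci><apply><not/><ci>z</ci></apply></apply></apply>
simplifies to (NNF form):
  <true/>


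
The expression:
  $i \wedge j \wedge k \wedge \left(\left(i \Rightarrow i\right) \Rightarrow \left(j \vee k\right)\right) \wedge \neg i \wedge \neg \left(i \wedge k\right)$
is never true.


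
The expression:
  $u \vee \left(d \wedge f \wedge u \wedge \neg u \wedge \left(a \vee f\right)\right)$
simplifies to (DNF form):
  $u$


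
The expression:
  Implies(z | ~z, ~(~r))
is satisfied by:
  {r: True}


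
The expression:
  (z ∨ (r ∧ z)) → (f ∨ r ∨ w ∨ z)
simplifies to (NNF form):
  True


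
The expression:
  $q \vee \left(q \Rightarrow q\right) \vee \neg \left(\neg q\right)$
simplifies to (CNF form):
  $\text{True}$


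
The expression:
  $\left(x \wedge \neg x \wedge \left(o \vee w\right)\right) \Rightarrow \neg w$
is always true.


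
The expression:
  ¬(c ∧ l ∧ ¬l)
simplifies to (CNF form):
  True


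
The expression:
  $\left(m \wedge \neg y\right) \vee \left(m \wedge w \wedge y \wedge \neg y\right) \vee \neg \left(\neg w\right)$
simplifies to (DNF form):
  $w \vee \left(m \wedge \neg y\right)$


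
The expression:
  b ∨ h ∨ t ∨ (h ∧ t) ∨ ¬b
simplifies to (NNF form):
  True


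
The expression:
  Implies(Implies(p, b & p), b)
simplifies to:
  b | p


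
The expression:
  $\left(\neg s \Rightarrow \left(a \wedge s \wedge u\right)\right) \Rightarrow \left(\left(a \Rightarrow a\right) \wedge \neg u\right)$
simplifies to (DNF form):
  $\neg s \vee \neg u$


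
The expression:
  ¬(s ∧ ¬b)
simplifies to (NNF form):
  b ∨ ¬s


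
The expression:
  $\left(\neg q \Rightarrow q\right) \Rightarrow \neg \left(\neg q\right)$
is always true.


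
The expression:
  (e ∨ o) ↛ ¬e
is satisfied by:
  {e: True}


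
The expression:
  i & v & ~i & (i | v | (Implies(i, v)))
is never true.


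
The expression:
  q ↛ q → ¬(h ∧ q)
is always true.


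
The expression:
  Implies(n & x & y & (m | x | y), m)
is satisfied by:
  {m: True, x: False, n: False, y: False}
  {y: False, x: False, m: False, n: False}
  {y: True, m: True, x: False, n: False}
  {y: True, x: False, m: False, n: False}
  {n: True, m: True, y: False, x: False}
  {n: True, y: False, x: False, m: False}
  {n: True, y: True, m: True, x: False}
  {n: True, y: True, x: False, m: False}
  {m: True, x: True, n: False, y: False}
  {x: True, n: False, m: False, y: False}
  {y: True, x: True, m: True, n: False}
  {y: True, x: True, n: False, m: False}
  {m: True, x: True, n: True, y: False}
  {x: True, n: True, y: False, m: False}
  {y: True, x: True, n: True, m: True}
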